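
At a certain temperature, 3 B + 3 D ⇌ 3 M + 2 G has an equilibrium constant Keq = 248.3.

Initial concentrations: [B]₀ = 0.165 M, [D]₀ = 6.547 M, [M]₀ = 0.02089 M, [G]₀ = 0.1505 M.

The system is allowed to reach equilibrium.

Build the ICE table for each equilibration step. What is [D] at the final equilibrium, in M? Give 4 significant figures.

[D]_eq = 6.384 M

Q₀ = 1.6380e-07 vs Keq = 248.3 ⇒ Q<K, forward
Step 1:
                  B         D         M         G
  I           0.165     6.547   0.02089    0.1505
  C         -0.1631   -0.1631    0.1631    0.1088
  E        0.001865     6.384     0.184    0.2593
  solve Keq expr → x = 0.05438; check Q = 248.3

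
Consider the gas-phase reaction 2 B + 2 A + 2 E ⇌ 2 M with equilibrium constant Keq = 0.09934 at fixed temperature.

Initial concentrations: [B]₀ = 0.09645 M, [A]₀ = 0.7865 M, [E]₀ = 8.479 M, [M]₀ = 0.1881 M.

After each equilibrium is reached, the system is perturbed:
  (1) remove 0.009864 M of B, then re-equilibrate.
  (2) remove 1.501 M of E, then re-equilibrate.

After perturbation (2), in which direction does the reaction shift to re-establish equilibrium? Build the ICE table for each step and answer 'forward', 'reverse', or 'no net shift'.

Direction: reverse

Q₀ = 0.08552 vs Keq = 0.09934 ⇒ Q<K, forward
Step 1:
                    B           A           E           M
  init        0.09645      0.7865       8.479      0.1881
  Δ         -0.004339   -0.004339   -0.004339    0.004339
  eq          0.09211      0.7822       8.475      0.1924
  solve Keq expr → x = 0.002169; check Q = 0.09934
Then remove 0.009864 M of B.
Step 2:
                    B           A           E           M
  init        0.08225      0.7822       8.475      0.1924
  Δ          0.006157    0.006157    0.006157   -0.006157
  eq           0.0884      0.7883       8.481      0.1863
  solve Keq expr → x = -0.003078; check Q = 0.09934
Then remove 1.501 M of E.
Step 3:
                    B           A           E           M
  init         0.0884      0.7883        6.98      0.1863
  Δ           0.01107     0.01107     0.01107    -0.01107
  eq          0.09947      0.7994       6.991      0.1752
  solve Keq expr → x = -0.005535; check Q = 0.09934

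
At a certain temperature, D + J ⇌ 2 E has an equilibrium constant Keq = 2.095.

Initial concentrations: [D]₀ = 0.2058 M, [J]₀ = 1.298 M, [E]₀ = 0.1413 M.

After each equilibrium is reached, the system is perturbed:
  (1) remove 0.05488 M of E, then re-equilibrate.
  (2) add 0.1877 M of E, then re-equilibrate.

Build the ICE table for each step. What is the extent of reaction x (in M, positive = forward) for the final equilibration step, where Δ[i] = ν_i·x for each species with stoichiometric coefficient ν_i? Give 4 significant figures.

Q₀ = 0.07474 vs Keq = 2.095 ⇒ Q<K, forward
Step 1:
                  D         J         E
  Initial    0.2058     1.298    0.1413
  Change    -0.1358   -0.1358    0.2716
  Equil     0.07001     1.162    0.4129
  solve Keq expr → x = 0.1358; check Q = 2.095
Then remove 0.05488 M of E.
Step 2:
                  D         J         E
  Initial   0.07001     1.162     0.358
  Change   -0.01049  -0.01049   0.02098
  Equil     0.05952     1.152     0.379
  solve Keq expr → x = 0.01049; check Q = 2.095
Then add 0.1877 M of E.
Step 3:
                  D         J         E
  Initial   0.05952     1.152    0.5667
  Change     0.0375    0.0375  -0.07501
  Equil     0.09703     1.189    0.4917
  solve Keq expr → x = -0.0375; check Q = 2.095

x = -0.0375 M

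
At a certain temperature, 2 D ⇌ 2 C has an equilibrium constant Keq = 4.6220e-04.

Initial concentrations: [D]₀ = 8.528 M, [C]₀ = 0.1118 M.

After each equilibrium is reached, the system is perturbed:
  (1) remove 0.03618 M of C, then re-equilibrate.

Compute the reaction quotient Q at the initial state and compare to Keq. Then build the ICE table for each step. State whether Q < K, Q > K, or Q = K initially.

Q₀ = 1.7187e-04 vs Keq = 4.6220e-04 ⇒ Q<K, forward
Step 1:
                  D         C
  Initial     8.528    0.1118
  Change   -0.07004   0.07004
  Equil       8.458    0.1818
  solve Keq expr → x = 0.03502; check Q = 4.6220e-04
Then remove 0.03618 M of C.
Step 2:
                  D         C
  Initial     8.458    0.1457
  Change   -0.03542   0.03542
  Equil       8.423    0.1811
  solve Keq expr → x = 0.01771; check Q = 4.6220e-04

Q₀ = 1.7187e-04; Q < K (proceeds forward)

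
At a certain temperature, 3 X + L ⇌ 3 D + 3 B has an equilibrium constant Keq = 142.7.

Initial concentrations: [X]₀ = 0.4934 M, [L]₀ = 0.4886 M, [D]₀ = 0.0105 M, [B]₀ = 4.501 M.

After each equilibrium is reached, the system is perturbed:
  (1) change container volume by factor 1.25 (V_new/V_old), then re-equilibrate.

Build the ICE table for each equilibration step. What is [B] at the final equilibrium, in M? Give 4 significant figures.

Q₀ = 0.001799 vs Keq = 142.7 ⇒ Q<K, forward
Step 1:
                   X          L          D          B
  init        0.4934     0.4886     0.0105      4.501
  Δ          -0.2176   -0.07252     0.2176     0.2176
  eq          0.2758     0.4161     0.2281      4.719
  solve Keq expr → x = 0.07252; check Q = 142.7
Then change container volume by factor 1.25 (V_new/V_old).
Step 2:
                   X          L          D          B
  init        0.2207     0.3329     0.1824      3.775
  Δ         -0.01408  -0.004694    0.01408    0.01408
  eq          0.2066     0.3282     0.1965      3.789
  solve Keq expr → x = 0.004694; check Q = 142.7

[B]_eq = 3.789 M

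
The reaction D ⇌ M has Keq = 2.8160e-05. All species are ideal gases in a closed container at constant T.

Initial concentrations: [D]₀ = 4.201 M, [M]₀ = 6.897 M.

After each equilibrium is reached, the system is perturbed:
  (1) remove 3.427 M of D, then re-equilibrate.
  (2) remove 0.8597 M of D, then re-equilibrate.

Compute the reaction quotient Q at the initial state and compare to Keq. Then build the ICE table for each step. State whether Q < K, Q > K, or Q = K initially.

Q₀ = 1.642 vs Keq = 2.8160e-05 ⇒ Q>K, reverse
Step 1:
                   D          M
  Initial      4.201      6.897
  Change       6.897     -6.897
  Equil         11.1 3.1251e-04
  solve Keq expr → x = -6.897; check Q = 2.8160e-05
Then remove 3.427 M of D.
Step 2:
                   D          M
  Initial      7.671 3.1251e-04
  Change  9.6502e-05 -9.6502e-05
  Equil        7.671 2.1601e-04
  solve Keq expr → x = -9.6502e-05; check Q = 2.8160e-05
Then remove 0.8597 M of D.
Step 3:
                   D          M
  Initial      6.811 2.1601e-04
  Change  2.4208e-05 -2.4208e-05
  Equil        6.811 1.9180e-04
  solve Keq expr → x = -2.4208e-05; check Q = 2.8160e-05

Q₀ = 1.642; Q > K (proceeds reverse)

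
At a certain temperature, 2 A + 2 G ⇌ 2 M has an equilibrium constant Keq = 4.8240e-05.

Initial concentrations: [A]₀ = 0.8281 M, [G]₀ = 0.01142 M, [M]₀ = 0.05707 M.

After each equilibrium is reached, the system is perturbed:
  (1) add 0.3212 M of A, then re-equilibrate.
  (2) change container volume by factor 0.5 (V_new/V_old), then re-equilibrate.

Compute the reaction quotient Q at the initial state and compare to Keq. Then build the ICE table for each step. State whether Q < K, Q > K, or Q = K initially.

Q₀ = 36.42 vs Keq = 4.8240e-05 ⇒ Q>K, reverse
Step 1:
                    A           G           M
  init         0.8281     0.01142     0.05707
  Δ           0.05665     0.05665    -0.05665
  eq           0.8848     0.06807  4.1830e-04
  solve Keq expr → x = -0.02833; check Q = 4.8240e-05
Then add 0.3212 M of A.
Step 2:
                    A           G           M
  init          1.206     0.06807  4.1830e-04
  Δ       -1.5053e-04 -1.5053e-04  1.5053e-04
  eq            1.206     0.06792  5.6883e-04
  solve Keq expr → x = 7.5264e-05; check Q = 4.8240e-05
Then change container volume by factor 0.5 (V_new/V_old).
Step 3:
                    A           G           M
  init          2.412      0.1358    0.001138
  Δ         -0.001118   -0.001118    0.001118
  eq             2.41      0.1347    0.002256
  solve Keq expr → x = 5.5895e-04; check Q = 4.8240e-05

Q₀ = 36.42; Q > K (proceeds reverse)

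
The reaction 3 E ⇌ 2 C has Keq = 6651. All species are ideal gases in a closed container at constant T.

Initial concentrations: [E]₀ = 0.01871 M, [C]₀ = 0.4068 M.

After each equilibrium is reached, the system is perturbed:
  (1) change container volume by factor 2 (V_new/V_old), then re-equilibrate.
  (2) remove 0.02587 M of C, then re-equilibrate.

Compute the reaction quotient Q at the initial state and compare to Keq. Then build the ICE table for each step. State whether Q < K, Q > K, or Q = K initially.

Q₀ = 2.5266e+04; Q > K (proceeds reverse)

Q₀ = 2.5266e+04 vs Keq = 6651 ⇒ Q>K, reverse
Step 1:
                   E          C
  Initial    0.01871     0.4068
  Change     0.01016  -0.006773
  Equil      0.02887        0.4
  solve Keq expr → x = -0.003386; check Q = 6651
Then change container volume by factor 2 (V_new/V_old).
Step 2:
                   E          C
  Initial    0.01443        0.2
  Change    0.003606  -0.002404
  Equil      0.01804     0.1976
  solve Keq expr → x = -0.001202; check Q = 6651
Then remove 0.02587 M of C.
Step 3:
                   E          C
  Initial    0.01804     0.1717
  Change   -0.001545    0.00103
  Equil      0.01649     0.1728
  solve Keq expr → x = 5.1512e-04; check Q = 6651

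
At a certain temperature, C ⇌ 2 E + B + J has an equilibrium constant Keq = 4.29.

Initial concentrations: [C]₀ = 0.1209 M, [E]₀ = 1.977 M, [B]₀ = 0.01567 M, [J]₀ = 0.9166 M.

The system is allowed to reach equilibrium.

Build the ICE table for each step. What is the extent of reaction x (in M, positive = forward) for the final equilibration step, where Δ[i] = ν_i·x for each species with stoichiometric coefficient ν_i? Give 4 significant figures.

x = 0.05326 M

Q₀ = 0.4643 vs Keq = 4.29 ⇒ Q<K, forward
Step 1:
                    C           E           B           J
  init         0.1209       1.977     0.01567      0.9166
  Δ          -0.05326      0.1065     0.05326     0.05326
  eq          0.06764       2.084     0.06893      0.9699
  solve Keq expr → x = 0.05326; check Q = 4.29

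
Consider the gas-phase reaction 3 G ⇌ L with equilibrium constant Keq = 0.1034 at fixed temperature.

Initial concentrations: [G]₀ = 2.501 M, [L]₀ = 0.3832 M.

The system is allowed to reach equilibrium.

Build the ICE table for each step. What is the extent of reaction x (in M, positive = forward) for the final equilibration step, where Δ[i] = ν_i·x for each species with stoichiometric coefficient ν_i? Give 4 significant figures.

x = 0.2302 M

Q₀ = 0.0245 vs Keq = 0.1034 ⇒ Q<K, forward
Step 1:
                   G          L
  Initial      2.501     0.3832
  Change     -0.6907     0.2302
  Equil         1.81     0.6134
  solve Keq expr → x = 0.2302; check Q = 0.1034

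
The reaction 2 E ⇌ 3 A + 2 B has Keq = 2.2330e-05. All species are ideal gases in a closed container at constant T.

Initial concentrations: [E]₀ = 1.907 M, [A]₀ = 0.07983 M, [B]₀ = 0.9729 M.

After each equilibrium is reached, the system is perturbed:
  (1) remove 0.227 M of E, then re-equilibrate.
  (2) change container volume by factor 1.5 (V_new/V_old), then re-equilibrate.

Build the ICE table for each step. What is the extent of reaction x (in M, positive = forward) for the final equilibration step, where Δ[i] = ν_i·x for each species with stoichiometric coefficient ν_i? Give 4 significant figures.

Q₀ = 1.3241e-04 vs Keq = 2.2330e-05 ⇒ Q>K, reverse
Step 1:
                    E           A           B
  Initial       1.907     0.07983      0.9729
  Change       0.0231    -0.03465     -0.0231
  Equil          1.93     0.04518      0.9498
  solve Keq expr → x = -0.01155; check Q = 2.2330e-05
Then remove 0.227 M of E.
Step 2:
                    E           A           B
  Initial       1.703     0.04518      0.9498
  Change     0.002339   -0.003509   -0.002339
  Equil         1.705     0.04167      0.9475
  solve Keq expr → x = -0.00117; check Q = 2.2330e-05
Then change container volume by factor 1.5 (V_new/V_old).
Step 3:
                    E           A           B
  Initial       1.137     0.02778      0.6316
  Change     -0.00886     0.01329     0.00886
  Equil         1.128     0.04107      0.6405
  solve Keq expr → x = 0.00443; check Q = 2.2330e-05

x = 0.00443 M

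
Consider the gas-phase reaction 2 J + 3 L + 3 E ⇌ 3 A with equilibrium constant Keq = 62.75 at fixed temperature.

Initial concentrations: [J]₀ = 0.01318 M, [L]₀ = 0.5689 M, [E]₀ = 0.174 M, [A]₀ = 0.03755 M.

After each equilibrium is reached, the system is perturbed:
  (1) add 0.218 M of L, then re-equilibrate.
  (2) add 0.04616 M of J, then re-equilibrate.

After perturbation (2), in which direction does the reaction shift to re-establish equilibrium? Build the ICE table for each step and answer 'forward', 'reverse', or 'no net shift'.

Direction: forward

Q₀ = 314.2 vs Keq = 62.75 ⇒ Q>K, reverse
Step 1:
                   J          L          E          A
  init       0.01318     0.5689      0.174    0.03755
  Δ         0.005456   0.008184   0.008184  -0.008184
  eq         0.01864     0.5771     0.1822    0.02937
  solve Keq expr → x = -0.002728; check Q = 62.75
Then add 0.218 M of L.
Step 2:
                   J          L          E          A
  init       0.01864     0.7951     0.1822    0.02937
  Δ         -0.00331  -0.004965  -0.004965   0.004965
  eq         0.01533     0.7901     0.1772    0.03433
  solve Keq expr → x = 0.001655; check Q = 62.75
Then add 0.04616 M of J.
Step 3:
                   J          L          E          A
  init       0.06149     0.7901     0.1772    0.03433
  Δ         -0.01636   -0.02454   -0.02454    0.02454
  eq         0.04512     0.7656     0.1527    0.05887
  solve Keq expr → x = 0.00818; check Q = 62.75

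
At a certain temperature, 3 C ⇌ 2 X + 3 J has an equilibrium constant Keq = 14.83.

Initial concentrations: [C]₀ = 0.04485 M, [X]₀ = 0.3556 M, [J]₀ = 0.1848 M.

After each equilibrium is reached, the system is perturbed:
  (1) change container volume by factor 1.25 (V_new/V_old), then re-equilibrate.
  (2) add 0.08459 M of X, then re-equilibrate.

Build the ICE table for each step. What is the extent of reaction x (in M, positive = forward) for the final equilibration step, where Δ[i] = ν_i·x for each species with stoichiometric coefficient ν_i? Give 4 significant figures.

x = -0.00138 M

Q₀ = 8.846 vs Keq = 14.83 ⇒ Q<K, forward
Step 1:
                   C          X          J
  Initial    0.04485     0.3556     0.1848
  Change   -0.005664   0.003776   0.005664
  Equil      0.03919     0.3594     0.1905
  solve Keq expr → x = 0.001888; check Q = 14.83
Then change container volume by factor 1.25 (V_new/V_old).
Step 2:
                   C          X          J
  Initial    0.03135     0.2875     0.1524
  Change   -0.003552   0.002368   0.003552
  Equil       0.0278     0.2899     0.1559
  solve Keq expr → x = 0.001184; check Q = 14.83
Then add 0.08459 M of X.
Step 3:
                   C          X          J
  Initial     0.0278     0.3745     0.1559
  Change    0.004141   -0.00276  -0.004141
  Equil      0.03194     0.3717     0.1518
  solve Keq expr → x = -0.00138; check Q = 14.83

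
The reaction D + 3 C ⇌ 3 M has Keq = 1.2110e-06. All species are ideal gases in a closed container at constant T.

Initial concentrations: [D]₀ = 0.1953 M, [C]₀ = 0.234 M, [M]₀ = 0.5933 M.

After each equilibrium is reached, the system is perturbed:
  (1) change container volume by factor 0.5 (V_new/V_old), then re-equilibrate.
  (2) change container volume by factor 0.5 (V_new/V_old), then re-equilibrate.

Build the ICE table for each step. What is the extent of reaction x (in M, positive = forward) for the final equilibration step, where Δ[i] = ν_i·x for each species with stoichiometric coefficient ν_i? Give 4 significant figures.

Q₀ = 83.46 vs Keq = 1.2110e-06 ⇒ Q>K, reverse
Step 1:
                    D           C           M
  Initial      0.1953       0.234      0.5933
  Change       0.1956      0.5869     -0.5869
  Equil        0.3909      0.8209    0.006398
  solve Keq expr → x = -0.1956; check Q = 1.2110e-06
Then change container volume by factor 0.5 (V_new/V_old).
Step 2:
                    D           C           M
  Initial      0.7819       1.642      0.0128
  Change    -0.001095   -0.003286    0.003286
  Equil        0.7808       1.639     0.01608
  solve Keq expr → x = 0.001095; check Q = 1.2110e-06
Then change container volume by factor 0.5 (V_new/V_old).
Step 3:
                    D           C           M
  Initial       1.562       3.277     0.03216
  Change    -0.002745   -0.008235    0.008235
  Equil         1.559       3.269      0.0404
  solve Keq expr → x = 0.002745; check Q = 1.2110e-06

x = 0.002745 M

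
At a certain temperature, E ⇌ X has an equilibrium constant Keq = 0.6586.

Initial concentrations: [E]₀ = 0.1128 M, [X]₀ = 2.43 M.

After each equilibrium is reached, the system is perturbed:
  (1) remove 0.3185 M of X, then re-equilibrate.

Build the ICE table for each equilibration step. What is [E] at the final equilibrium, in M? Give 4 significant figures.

[E]_eq = 1.341 M

Q₀ = 21.54 vs Keq = 0.6586 ⇒ Q>K, reverse
Step 1:
                  E         X
  Initial    0.1128      2.43
  Change       1.42     -1.42
  Equil       1.533      1.01
  solve Keq expr → x = -1.42; check Q = 0.6586
Then remove 0.3185 M of X.
Step 2:
                  E         X
  Initial     1.533    0.6912
  Change     -0.192     0.192
  Equil       1.341    0.8832
  solve Keq expr → x = 0.192; check Q = 0.6586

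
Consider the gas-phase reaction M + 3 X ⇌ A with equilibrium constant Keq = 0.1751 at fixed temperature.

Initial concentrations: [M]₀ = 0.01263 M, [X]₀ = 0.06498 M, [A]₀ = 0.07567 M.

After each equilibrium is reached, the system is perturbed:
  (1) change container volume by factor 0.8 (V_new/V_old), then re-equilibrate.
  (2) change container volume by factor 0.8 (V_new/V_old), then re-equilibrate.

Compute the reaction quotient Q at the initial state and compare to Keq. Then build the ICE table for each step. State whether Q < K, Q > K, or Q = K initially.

Q₀ = 2.1836e+04; Q > K (proceeds reverse)

Q₀ = 2.1836e+04 vs Keq = 0.1751 ⇒ Q>K, reverse
Step 1:
                   M          X          A
  init       0.01263    0.06498    0.07567
  Δ          0.07529     0.2259   -0.07529
  eq         0.08792     0.2909 3.7879e-04
  solve Keq expr → x = -0.07529; check Q = 0.1751
Then change container volume by factor 0.8 (V_new/V_old).
Step 2:
                   M          X          A
  init        0.1099     0.3636 4.7349e-04
  Δ       -4.3767e-04  -0.001313 4.3767e-04
  eq          0.1095     0.3623 9.1116e-04
  solve Keq expr → x = 4.3767e-04; check Q = 0.1751
Then change container volume by factor 0.8 (V_new/V_old).
Step 3:
                   M          X          A
  init        0.1368     0.4528   0.001139
  Δ        -0.001024  -0.003073   0.001024
  eq          0.1358     0.4497   0.002163
  solve Keq expr → x = 0.001024; check Q = 0.1751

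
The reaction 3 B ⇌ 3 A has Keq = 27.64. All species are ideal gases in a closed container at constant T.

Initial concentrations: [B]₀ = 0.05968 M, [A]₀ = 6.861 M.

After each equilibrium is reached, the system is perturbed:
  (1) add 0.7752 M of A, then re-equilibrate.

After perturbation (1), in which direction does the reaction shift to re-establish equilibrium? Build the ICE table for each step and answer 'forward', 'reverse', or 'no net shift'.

Direction: reverse

Q₀ = 1.5194e+06 vs Keq = 27.64 ⇒ Q>K, reverse
Step 1:
                  B         A
  init      0.05968     6.861
  Δ            1.66     -1.66
  eq           1.72     5.201
  solve Keq expr → x = -0.5535; check Q = 27.64
Then add 0.7752 M of A.
Step 2:
                  B         A
  init         1.72     5.976
  Δ          0.1927   -0.1927
  eq          1.913     5.783
  solve Keq expr → x = -0.06422; check Q = 27.64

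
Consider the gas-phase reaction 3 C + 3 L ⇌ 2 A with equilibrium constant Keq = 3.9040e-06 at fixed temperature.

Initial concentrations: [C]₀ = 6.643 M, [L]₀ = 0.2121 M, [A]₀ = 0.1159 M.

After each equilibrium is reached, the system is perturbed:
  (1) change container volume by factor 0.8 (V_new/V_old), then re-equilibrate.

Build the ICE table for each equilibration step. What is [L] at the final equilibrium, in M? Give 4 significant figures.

Q₀ = 0.004802 vs Keq = 3.9040e-06 ⇒ Q>K, reverse
Step 1:
                   C          L          A
  init         6.643     0.2121     0.1159
  Δ           0.1618     0.1618    -0.1079
  eq           6.805     0.3739    0.00802
  solve Keq expr → x = -0.05394; check Q = 3.9040e-06
Then change container volume by factor 0.8 (V_new/V_old).
Step 2:
                   C          L          A
  init         8.506     0.4674    0.01002
  Δ        -0.007838  -0.007838   0.005225
  eq           8.498     0.4596    0.01525
  solve Keq expr → x = 0.002613; check Q = 3.9040e-06

[L]_eq = 0.4596 M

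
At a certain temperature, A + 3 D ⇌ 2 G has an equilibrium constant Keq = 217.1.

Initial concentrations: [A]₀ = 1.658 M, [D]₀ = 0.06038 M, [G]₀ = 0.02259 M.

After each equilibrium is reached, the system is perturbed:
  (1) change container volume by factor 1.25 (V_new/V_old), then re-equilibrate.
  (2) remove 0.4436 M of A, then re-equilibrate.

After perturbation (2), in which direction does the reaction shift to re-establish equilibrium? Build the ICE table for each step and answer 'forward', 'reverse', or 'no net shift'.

Direction: reverse

Q₀ = 1.398 vs Keq = 217.1 ⇒ Q<K, forward
Step 1:
                  A         D         G
  init        1.658   0.06038   0.02259
  Δ        -0.01374  -0.04123   0.02749
  eq          1.644   0.01915   0.05008
  solve Keq expr → x = 0.01374; check Q = 217.1
Then change container volume by factor 1.25 (V_new/V_old).
Step 2:
                  A         D         G
  init        1.315   0.01532   0.04006
  Δ       6.8273e-04  0.002048 -0.001365
  eq          1.316   0.01737   0.03869
  solve Keq expr → x = -6.8273e-04; check Q = 217.1
Then remove 0.4436 M of A.
Step 3:
                  A         D         G
  init       0.8725   0.01737   0.03869
  Δ       6.8978e-04  0.002069  -0.00138
  eq         0.8732   0.01944   0.03732
  solve Keq expr → x = -6.8978e-04; check Q = 217.1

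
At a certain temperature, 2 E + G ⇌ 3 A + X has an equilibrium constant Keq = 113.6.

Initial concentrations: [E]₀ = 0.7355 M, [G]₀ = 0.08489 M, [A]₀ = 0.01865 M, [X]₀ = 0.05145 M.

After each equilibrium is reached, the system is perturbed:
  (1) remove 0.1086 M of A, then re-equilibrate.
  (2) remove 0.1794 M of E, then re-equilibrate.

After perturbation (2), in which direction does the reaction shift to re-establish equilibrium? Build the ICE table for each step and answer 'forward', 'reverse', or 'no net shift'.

Q₀ = 7.2678e-06 vs Keq = 113.6 ⇒ Q<K, forward
Step 1:
                   E          G          A          X
  init        0.7355    0.08489    0.01865    0.05145
  Δ          -0.1696   -0.08481     0.2544    0.08481
  eq          0.5659 7.6293e-05     0.2731     0.1363
  solve Keq expr → x = 0.08481; check Q = 113.6
Then remove 0.1086 M of A.
Step 2:
                   E          G          A          X
  init        0.5659 7.6293e-05     0.1645     0.1363
  Δ       -1.1911e-04 -5.9553e-05 1.7866e-04 5.9553e-05
  eq          0.5658 1.6741e-05     0.1647     0.1363
  solve Keq expr → x = 5.9553e-05; check Q = 113.6
Then remove 0.1794 M of E.
Step 3:
                   E          G          A          X
  init        0.3864 1.6741e-05     0.1647     0.1363
  Δ       3.8214e-05 1.9107e-05 -5.7321e-05 -1.9107e-05
  eq          0.3864 3.5848e-05     0.1646     0.1363
  solve Keq expr → x = -1.9107e-05; check Q = 113.6

Direction: reverse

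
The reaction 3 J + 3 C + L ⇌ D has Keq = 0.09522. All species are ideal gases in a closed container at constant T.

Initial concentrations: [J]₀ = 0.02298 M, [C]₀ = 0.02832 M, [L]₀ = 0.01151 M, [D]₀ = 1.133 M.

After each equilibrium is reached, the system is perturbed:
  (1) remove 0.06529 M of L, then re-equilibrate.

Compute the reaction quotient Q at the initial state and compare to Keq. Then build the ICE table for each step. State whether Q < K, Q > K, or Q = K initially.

Q₀ = 3.5713e+11 vs Keq = 0.09522 ⇒ Q>K, reverse
Step 1:
                  J         C         L         D
  I         0.02298   0.02832   0.01151     1.133
  C           1.506     1.506     0.502    -0.502
  E           1.529     1.534    0.5135     0.631
  solve Keq expr → x = -0.502; check Q = 0.09522
Then remove 0.06529 M of L.
Step 2:
                  J         C         L         D
  I           1.529     1.534    0.4482     0.631
  C         0.02639   0.02639  0.008798 -0.008798
  E           1.555     1.561     0.457    0.6222
  solve Keq expr → x = -0.008798; check Q = 0.09522

Q₀ = 3.5713e+11; Q > K (proceeds reverse)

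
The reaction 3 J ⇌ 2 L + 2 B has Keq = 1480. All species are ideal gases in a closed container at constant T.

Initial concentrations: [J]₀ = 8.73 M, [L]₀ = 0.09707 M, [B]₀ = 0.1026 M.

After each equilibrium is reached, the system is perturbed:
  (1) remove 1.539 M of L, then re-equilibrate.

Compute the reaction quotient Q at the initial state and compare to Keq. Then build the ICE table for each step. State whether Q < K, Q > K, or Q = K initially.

Q₀ = 1.4908e-07 vs Keq = 1480 ⇒ Q<K, forward
Step 1:
                    J           L           B
  Initial        8.73     0.09707      0.1026
  Change       -7.905        5.27        5.27
  Equil        0.8251       5.367       5.373
  solve Keq expr → x = 2.635; check Q = 1480
Then remove 1.539 M of L.
Step 2:
                    J           L           B
  Initial      0.8251       3.828       5.373
  Change      -0.1471     0.09807     0.09807
  Equil         0.678       3.926       5.471
  solve Keq expr → x = 0.04904; check Q = 1480

Q₀ = 1.4908e-07; Q < K (proceeds forward)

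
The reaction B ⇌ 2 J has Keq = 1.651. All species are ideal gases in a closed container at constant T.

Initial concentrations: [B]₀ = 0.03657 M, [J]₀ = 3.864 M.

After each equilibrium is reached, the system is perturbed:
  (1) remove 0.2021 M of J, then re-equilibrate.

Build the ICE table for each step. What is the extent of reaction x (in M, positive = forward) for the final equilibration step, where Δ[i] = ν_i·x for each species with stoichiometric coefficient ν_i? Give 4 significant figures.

x = 0.07822 M

Q₀ = 408.3 vs Keq = 1.651 ⇒ Q>K, reverse
Step 1:
                  B         J
  init      0.03657     3.864
  Δ           1.214    -2.427
  eq           1.25     1.437
  solve Keq expr → x = -1.214; check Q = 1.651
Then remove 0.2021 M of J.
Step 2:
                  B         J
  init         1.25     1.235
  Δ        -0.07822    0.1564
  eq          1.172     1.391
  solve Keq expr → x = 0.07822; check Q = 1.651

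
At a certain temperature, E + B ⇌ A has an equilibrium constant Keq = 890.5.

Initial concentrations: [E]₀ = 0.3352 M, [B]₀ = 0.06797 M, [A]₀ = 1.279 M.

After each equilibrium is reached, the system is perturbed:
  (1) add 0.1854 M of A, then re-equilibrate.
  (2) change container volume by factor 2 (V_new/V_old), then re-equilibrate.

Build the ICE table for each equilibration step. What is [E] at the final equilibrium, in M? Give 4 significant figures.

Q₀ = 56.14 vs Keq = 890.5 ⇒ Q<K, forward
Step 1:
                    E           B           A
  Initial      0.3352     0.06797       1.279
  Change     -0.06245    -0.06245     0.06245
  Equil        0.2728    0.005523       1.341
  solve Keq expr → x = 0.06245; check Q = 890.5
Then add 0.1854 M of A.
Step 2:
                    E           B           A
  Initial      0.2728    0.005523       1.527
  Change   7.4319e-04  7.4319e-04 -7.4319e-04
  Equil        0.2735    0.006266       1.526
  solve Keq expr → x = -7.4319e-04; check Q = 890.5
Then change container volume by factor 2 (V_new/V_old).
Step 3:
                    E           B           A
  Initial      0.1367    0.003133      0.7631
  Change     0.002976    0.002976   -0.002976
  Equil        0.1397    0.006109      0.7601
  solve Keq expr → x = -0.002976; check Q = 890.5

[E]_eq = 0.1397 M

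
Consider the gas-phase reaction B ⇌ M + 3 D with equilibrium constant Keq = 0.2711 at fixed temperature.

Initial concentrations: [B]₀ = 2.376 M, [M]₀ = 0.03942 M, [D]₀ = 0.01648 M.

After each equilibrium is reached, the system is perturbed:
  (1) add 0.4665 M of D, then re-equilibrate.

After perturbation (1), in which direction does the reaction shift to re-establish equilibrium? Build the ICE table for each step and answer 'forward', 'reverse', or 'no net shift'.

Q₀ = 7.4258e-08 vs Keq = 0.2711 ⇒ Q<K, forward
Step 1:
                    B           M           D
  I             2.376     0.03942     0.01648
  C           -0.3633      0.3633        1.09
  E             2.013      0.4028       1.106
  solve Keq expr → x = 0.3633; check Q = 0.2711
Then add 0.4665 M of D.
Step 2:
                    B           M           D
  I             2.013      0.4028       1.573
  C            0.1079     -0.1079     -0.3237
  E             2.121      0.2949       1.249
  solve Keq expr → x = -0.1079; check Q = 0.2711

Direction: reverse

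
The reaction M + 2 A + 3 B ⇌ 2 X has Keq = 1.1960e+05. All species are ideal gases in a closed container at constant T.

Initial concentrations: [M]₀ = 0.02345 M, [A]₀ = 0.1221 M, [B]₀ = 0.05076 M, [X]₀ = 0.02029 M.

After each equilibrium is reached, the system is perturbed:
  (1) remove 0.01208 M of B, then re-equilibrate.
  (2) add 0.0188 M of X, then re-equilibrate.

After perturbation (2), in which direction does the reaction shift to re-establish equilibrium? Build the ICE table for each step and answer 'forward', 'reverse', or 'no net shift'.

Direction: reverse

Q₀ = 9004 vs Keq = 1.1960e+05 ⇒ Q<K, forward
Step 1:
                  M         A         B         X
  Initial   0.02345    0.1221   0.05076   0.02029
  Change  -0.005675  -0.01135  -0.01702   0.01135
  Equil     0.01778    0.1108   0.03374   0.03164
  solve Keq expr → x = 0.005675; check Q = 1.1960e+05
Then remove 0.01208 M of B.
Step 2:
                  M         A         B         X
  Initial   0.01778    0.1108   0.02166   0.03164
  Change   0.002269  0.004537  0.006806 -0.004537
  Equil     0.02004    0.1153   0.02846    0.0271
  solve Keq expr → x = -0.002269; check Q = 1.1960e+05
Then add 0.0188 M of X.
Step 3:
                  M         A         B         X
  Initial   0.02004    0.1153   0.02846    0.0459
  Change    0.00231  0.004621  0.006931 -0.004621
  Equil     0.02235    0.1199   0.03539   0.04128
  solve Keq expr → x = -0.00231; check Q = 1.1960e+05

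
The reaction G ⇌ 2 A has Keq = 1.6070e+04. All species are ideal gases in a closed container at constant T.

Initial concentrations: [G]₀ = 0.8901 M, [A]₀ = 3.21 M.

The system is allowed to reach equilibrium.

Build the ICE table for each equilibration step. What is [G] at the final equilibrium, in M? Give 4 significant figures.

Q₀ = 11.58 vs Keq = 1.6070e+04 ⇒ Q<K, forward
Step 1:
                    G           A
  init         0.8901        3.21
  Δ           -0.8886       1.777
  eq         0.001548       4.987
  solve Keq expr → x = 0.8886; check Q = 1.6070e+04

[G]_eq = 0.001548 M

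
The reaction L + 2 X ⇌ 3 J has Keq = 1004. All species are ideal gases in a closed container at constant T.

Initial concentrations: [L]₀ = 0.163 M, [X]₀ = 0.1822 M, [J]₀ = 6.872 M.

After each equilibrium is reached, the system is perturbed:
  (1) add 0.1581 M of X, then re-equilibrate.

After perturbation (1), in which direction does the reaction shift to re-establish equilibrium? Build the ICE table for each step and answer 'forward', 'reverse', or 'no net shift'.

Direction: forward

Q₀ = 5.9974e+04 vs Keq = 1004 ⇒ Q>K, reverse
Step 1:
                  L         X         J
  I           0.163    0.1822     6.872
  C          0.2681    0.5362   -0.8043
  E          0.4311    0.7184     6.068
  solve Keq expr → x = -0.2681; check Q = 1004
Then add 0.1581 M of X.
Step 2:
                  L         X         J
  I          0.4311    0.8765     6.068
  C        -0.04553  -0.09107    0.1366
  E          0.3856    0.7854     6.204
  solve Keq expr → x = 0.04553; check Q = 1004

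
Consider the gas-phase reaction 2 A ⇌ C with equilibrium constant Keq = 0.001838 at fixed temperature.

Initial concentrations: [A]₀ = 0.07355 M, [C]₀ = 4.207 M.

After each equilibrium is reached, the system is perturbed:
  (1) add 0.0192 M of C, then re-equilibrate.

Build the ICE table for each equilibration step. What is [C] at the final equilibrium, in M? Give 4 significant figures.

[C]_eq = 0.1258 M

Q₀ = 777.7 vs Keq = 0.001838 ⇒ Q>K, reverse
Step 1:
                   A          C
  Initial    0.07355      4.207
  Change       8.165     -4.082
  Equil        8.238     0.1247
  solve Keq expr → x = -4.082; check Q = 0.001838
Then add 0.0192 M of C.
Step 2:
                   A          C
  Initial      8.238     0.1439
  Change      0.0362    -0.0181
  Equil        8.274     0.1258
  solve Keq expr → x = -0.0181; check Q = 0.001838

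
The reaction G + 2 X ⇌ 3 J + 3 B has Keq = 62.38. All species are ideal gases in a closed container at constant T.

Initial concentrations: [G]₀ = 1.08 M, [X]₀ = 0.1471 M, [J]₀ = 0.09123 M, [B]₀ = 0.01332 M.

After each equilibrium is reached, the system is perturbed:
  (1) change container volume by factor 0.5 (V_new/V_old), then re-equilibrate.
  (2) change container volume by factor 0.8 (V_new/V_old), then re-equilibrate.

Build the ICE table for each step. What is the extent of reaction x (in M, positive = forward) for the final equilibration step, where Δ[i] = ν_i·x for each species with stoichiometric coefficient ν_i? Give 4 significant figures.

Q₀ = 7.6785e-08 vs Keq = 62.38 ⇒ Q<K, forward
Step 1:
                    G           X           J           B
  init           1.08      0.1471     0.09123     0.01332
  Δ          -0.07236     -0.1447      0.2171      0.2171
  eq            1.008    0.002388      0.3083      0.2304
  solve Keq expr → x = 0.07236; check Q = 62.38
Then change container volume by factor 0.5 (V_new/V_old).
Step 2:
                    G           X           J           B
  init          2.015    0.004775      0.6166      0.4608
  Δ          0.003918    0.007836    -0.01175    -0.01175
  eq            2.019     0.01261      0.6048       0.449
  solve Keq expr → x = -0.003918; check Q = 62.38
Then change container volume by factor 0.8 (V_new/V_old).
Step 3:
                    G           X           J           B
  init          2.524     0.01576      0.7561      0.5613
  Δ          0.002715     0.00543   -0.008145   -0.008145
  eq            2.527     0.02119      0.7479      0.5531
  solve Keq expr → x = -0.002715; check Q = 62.38

x = -0.002715 M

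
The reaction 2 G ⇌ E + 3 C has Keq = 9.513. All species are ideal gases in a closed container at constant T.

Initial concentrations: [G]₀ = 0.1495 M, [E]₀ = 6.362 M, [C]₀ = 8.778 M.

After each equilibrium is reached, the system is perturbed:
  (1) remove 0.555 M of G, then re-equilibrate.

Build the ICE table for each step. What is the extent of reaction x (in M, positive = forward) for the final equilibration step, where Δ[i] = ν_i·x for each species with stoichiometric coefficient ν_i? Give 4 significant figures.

Q₀ = 1.9253e+05 vs Keq = 9.513 ⇒ Q>K, reverse
Step 1:
                   G          E          C
  init        0.1495      6.362      8.778
  Δ            3.736     -1.868     -5.604
  eq           3.886      4.494      3.174
  solve Keq expr → x = -1.868; check Q = 9.513
Then remove 0.555 M of G.
Step 2:
                   G          E          C
  init         3.331      4.494      3.174
  Δ           0.1422   -0.07109    -0.2133
  eq           3.473      4.423       2.96
  solve Keq expr → x = -0.07109; check Q = 9.513

x = -0.07109 M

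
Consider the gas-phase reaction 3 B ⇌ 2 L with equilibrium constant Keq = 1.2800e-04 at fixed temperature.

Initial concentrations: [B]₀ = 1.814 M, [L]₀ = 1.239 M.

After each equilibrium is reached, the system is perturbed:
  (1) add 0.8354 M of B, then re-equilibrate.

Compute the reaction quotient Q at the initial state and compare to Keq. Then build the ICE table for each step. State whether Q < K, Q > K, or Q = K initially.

Q₀ = 0.2572; Q > K (proceeds reverse)

Q₀ = 0.2572 vs Keq = 1.2800e-04 ⇒ Q>K, reverse
Step 1:
                    B           L
  init          1.814       1.239
  Δ             1.745      -1.163
  eq            3.559     0.07595
  solve Keq expr → x = -0.5815; check Q = 1.2800e-04
Then add 0.8354 M of B.
Step 2:
                    B           L
  init          4.394     0.07595
  Δ          -0.04024     0.02683
  eq            4.354      0.1028
  solve Keq expr → x = 0.01341; check Q = 1.2800e-04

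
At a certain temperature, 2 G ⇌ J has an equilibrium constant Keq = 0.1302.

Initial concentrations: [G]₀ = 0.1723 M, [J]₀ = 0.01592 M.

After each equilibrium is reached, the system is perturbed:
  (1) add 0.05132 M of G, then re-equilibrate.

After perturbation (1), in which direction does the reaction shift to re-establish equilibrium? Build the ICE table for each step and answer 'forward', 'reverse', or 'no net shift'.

Q₀ = 0.5363 vs Keq = 0.1302 ⇒ Q>K, reverse
Step 1:
                  G         J
  Initial    0.1723   0.01592
  Change    0.02201    -0.011
  Equil      0.1943  0.004916
  solve Keq expr → x = -0.011; check Q = 0.1302
Then add 0.05132 M of G.
Step 2:
                  G         J
  Initial    0.2456  0.004916
  Change  -0.005219  0.002609
  Equil      0.2404  0.007525
  solve Keq expr → x = 0.002609; check Q = 0.1302

Direction: forward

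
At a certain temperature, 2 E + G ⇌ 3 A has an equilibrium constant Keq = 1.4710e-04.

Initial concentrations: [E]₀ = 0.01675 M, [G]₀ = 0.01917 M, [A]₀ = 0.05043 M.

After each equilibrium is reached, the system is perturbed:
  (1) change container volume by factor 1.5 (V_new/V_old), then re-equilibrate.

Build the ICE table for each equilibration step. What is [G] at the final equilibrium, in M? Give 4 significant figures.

Q₀ = 23.85 vs Keq = 1.4710e-04 ⇒ Q>K, reverse
Step 1:
                  E         G         A
  init      0.01675   0.01917   0.05043
  Δ         0.03208   0.01604  -0.04812
  eq        0.04883   0.03521  0.002311
  solve Keq expr → x = -0.01604; check Q = 1.4710e-04
Then change container volume by factor 1.5 (V_new/V_old).
Step 2:
                  E         G         A
  init      0.03255   0.02347  0.001541
  Δ               0         0         0
  eq        0.03255   0.02347  0.001541
  solve Keq expr → x = 0; check Q = 1.4710e-04

[G]_eq = 0.02347 M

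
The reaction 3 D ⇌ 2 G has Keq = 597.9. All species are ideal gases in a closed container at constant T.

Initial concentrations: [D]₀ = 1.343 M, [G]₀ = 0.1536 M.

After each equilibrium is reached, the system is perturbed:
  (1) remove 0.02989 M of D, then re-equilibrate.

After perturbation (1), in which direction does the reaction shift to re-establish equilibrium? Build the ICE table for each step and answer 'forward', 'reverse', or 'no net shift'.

Direction: reverse

Q₀ = 0.00974 vs Keq = 597.9 ⇒ Q<K, forward
Step 1:
                   D          G
  init         1.343     0.1536
  Δ           -1.227     0.8177
  eq          0.1164     0.9713
  solve Keq expr → x = 0.4089; check Q = 597.9
Then remove 0.02989 M of D.
Step 2:
                   D          G
  init       0.08653     0.9713
  Δ          0.02837   -0.01892
  eq          0.1149     0.9524
  solve Keq expr → x = -0.009458; check Q = 597.9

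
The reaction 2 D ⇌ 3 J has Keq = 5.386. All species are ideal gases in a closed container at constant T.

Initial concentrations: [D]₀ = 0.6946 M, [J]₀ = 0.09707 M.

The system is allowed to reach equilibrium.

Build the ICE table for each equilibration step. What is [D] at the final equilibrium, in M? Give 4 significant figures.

[D]_eq = 0.2705 M

Q₀ = 0.001896 vs Keq = 5.386 ⇒ Q<K, forward
Step 1:
                   D          J
  Initial     0.6946    0.09707
  Change     -0.4241     0.6361
  Equil       0.2705     0.7332
  solve Keq expr → x = 0.212; check Q = 5.386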